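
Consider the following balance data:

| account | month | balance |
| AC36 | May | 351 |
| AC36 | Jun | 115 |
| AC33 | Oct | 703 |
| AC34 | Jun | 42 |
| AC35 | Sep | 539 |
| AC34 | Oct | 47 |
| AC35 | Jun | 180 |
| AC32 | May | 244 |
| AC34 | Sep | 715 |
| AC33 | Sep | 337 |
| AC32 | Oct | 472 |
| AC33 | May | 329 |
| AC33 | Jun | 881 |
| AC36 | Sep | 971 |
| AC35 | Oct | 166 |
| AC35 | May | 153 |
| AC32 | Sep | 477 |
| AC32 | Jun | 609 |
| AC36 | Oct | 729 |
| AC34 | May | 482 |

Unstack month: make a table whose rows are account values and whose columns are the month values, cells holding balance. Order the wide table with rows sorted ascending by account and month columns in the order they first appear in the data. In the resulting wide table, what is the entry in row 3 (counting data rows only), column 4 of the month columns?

715

With rows sorted ascending by account, row 3 is account=AC34. month columns in first-appearance order: May, Jun, Oct, Sep; column 4 is Sep.
Long rows with account=AC34, month=Sep: balance = 715.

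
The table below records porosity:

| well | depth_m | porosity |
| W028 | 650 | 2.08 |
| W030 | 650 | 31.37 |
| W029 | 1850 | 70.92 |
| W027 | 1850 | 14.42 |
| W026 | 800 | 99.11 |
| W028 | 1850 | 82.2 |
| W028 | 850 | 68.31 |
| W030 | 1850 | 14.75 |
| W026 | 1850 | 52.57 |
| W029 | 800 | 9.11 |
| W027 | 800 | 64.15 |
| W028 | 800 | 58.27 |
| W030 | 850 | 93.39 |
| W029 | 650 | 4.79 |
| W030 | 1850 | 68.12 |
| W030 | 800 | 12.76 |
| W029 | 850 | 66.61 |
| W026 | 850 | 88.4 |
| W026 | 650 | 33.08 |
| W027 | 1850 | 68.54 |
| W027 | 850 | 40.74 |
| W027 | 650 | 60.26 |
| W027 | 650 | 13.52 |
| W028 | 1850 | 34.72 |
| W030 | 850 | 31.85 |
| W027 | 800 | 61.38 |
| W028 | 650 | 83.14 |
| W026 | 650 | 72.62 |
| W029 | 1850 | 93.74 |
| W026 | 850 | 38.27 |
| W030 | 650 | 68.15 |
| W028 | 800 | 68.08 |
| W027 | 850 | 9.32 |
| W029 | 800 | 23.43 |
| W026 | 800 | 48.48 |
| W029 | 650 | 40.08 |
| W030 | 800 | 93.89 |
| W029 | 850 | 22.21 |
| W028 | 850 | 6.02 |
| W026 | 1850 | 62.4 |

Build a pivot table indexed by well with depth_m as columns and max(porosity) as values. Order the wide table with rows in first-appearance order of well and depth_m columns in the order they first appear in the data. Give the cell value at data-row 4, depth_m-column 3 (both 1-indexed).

With rows in first-appearance order of well, row 4 is well=W027. depth_m columns in first-appearance order: 650, 1850, 800, 850; column 3 is 800.
Long rows with well=W027, depth_m=800: max(64.15, 61.38) = 64.15.

64.15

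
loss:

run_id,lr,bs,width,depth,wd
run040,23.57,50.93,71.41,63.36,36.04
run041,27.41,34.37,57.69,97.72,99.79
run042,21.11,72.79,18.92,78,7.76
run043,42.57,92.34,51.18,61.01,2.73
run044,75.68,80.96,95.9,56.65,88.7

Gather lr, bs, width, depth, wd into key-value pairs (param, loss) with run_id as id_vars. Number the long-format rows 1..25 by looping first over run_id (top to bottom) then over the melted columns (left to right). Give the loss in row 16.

42.57

25 rows total (5 × 5). Row 16: index ⌊(16-1)/5⌋ = 3 into run_id → run043; (16-1) mod 5 = 0 into the melted columns → lr.
So row 16 is (run043, lr, 42.57); loss = 42.57.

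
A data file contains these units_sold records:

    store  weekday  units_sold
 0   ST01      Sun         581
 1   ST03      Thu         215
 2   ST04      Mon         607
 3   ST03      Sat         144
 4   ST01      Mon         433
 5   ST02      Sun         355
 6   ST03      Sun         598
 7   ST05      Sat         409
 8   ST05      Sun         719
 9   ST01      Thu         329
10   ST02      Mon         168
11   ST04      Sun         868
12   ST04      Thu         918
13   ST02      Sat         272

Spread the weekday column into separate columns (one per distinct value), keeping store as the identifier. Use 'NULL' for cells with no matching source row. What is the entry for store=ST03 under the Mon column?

No long-format row has store=ST03 and weekday=Mon, so the cell is NULL.

NULL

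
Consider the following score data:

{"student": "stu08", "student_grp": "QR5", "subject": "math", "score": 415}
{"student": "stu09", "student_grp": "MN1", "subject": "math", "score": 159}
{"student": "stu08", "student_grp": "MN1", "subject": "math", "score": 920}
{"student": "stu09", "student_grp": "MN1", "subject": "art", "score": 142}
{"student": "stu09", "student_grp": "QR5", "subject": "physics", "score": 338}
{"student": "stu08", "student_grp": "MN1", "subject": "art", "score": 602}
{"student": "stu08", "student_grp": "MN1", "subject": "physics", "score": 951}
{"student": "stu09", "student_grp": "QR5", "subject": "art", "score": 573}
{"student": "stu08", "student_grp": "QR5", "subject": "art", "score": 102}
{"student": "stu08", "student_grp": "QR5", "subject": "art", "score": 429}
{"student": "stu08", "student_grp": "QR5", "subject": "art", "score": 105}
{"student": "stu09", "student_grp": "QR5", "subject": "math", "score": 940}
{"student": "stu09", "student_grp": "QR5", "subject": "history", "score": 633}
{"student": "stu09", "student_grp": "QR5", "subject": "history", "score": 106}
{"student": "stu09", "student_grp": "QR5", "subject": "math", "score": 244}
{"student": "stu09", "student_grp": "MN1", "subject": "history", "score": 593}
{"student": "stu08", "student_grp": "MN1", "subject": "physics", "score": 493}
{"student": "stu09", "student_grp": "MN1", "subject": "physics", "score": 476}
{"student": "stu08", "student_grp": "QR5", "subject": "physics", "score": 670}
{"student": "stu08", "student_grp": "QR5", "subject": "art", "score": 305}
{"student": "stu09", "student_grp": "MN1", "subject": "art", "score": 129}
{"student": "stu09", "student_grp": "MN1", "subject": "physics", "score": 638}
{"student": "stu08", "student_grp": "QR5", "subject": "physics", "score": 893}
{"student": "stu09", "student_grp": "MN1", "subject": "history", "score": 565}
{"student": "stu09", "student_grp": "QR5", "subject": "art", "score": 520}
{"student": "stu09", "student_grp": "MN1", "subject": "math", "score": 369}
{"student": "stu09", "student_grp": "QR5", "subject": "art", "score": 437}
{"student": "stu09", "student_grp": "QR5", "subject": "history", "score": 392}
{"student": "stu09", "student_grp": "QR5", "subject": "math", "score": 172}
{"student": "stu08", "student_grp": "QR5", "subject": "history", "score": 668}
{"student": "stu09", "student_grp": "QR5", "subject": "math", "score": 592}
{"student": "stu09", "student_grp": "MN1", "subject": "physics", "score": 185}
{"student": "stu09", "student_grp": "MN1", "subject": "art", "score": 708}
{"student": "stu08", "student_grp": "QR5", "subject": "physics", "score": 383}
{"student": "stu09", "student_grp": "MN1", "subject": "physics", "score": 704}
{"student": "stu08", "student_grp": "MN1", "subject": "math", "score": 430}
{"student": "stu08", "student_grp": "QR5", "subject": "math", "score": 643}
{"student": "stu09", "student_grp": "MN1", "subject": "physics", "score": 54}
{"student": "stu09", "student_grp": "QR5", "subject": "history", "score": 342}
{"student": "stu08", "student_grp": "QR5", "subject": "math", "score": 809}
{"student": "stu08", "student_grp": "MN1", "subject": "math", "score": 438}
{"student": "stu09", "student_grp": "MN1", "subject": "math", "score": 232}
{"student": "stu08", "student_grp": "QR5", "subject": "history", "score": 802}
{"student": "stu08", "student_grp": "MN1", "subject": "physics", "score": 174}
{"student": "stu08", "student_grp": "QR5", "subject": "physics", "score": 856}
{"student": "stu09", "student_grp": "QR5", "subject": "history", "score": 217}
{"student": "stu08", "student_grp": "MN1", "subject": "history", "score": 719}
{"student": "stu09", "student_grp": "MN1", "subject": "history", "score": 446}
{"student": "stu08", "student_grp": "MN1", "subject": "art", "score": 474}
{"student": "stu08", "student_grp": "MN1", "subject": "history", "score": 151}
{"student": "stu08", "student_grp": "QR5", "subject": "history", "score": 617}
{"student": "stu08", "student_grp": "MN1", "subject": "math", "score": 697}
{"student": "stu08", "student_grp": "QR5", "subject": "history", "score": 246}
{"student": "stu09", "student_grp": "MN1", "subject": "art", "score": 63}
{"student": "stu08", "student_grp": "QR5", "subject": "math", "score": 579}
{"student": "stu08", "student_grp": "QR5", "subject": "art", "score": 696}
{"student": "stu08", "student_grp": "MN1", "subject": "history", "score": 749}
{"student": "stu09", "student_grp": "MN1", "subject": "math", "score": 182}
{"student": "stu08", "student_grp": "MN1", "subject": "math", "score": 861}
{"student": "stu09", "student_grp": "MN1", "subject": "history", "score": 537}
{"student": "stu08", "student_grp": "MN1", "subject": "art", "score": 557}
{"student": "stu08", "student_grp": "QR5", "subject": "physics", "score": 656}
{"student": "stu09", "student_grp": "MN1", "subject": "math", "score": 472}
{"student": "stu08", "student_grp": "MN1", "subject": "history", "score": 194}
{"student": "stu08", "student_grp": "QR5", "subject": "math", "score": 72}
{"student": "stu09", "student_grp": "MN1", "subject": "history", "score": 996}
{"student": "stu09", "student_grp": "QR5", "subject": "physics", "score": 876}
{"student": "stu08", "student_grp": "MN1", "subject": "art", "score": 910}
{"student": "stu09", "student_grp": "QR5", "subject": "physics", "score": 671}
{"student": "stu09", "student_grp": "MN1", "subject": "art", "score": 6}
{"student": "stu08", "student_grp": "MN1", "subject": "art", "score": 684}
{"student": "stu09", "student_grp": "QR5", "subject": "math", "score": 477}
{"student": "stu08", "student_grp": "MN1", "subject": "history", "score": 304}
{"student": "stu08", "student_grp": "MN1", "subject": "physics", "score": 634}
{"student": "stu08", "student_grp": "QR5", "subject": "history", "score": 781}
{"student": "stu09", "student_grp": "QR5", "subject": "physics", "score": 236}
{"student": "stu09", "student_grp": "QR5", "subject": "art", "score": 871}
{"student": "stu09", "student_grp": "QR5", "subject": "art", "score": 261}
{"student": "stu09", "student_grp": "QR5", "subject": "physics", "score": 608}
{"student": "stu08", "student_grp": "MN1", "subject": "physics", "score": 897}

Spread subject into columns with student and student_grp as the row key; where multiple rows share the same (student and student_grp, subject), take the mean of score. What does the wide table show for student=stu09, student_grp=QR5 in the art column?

Rows with student=stu09, student_grp=QR5 and subject=art: score values are 573, 520, 437, 871, 261.
(573 + 520 + 437 + 871 + 261) / 5 = 532.40.

532.40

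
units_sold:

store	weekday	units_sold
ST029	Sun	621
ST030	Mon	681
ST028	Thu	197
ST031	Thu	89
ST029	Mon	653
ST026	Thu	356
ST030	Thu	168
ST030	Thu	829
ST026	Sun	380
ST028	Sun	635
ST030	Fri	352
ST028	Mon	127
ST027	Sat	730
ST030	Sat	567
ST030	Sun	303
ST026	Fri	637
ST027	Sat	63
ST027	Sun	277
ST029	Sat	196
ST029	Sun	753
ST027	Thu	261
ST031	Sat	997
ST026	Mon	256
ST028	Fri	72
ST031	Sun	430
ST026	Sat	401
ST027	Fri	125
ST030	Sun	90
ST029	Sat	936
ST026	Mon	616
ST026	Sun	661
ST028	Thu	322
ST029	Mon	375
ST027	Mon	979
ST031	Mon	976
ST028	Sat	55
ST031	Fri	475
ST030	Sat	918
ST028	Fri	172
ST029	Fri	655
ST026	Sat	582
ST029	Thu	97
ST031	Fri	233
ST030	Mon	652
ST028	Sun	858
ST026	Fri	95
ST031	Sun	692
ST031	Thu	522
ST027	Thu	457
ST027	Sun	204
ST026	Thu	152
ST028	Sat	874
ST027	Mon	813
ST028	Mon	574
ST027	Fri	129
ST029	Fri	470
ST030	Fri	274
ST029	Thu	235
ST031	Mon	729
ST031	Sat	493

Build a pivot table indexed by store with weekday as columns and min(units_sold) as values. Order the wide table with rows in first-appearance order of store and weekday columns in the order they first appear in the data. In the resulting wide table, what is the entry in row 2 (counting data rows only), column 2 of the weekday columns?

652

With rows in first-appearance order of store, row 2 is store=ST030. weekday columns in first-appearance order: Sun, Mon, Thu, Fri, Sat; column 2 is Mon.
Long rows with store=ST030, weekday=Mon: min(681, 652) = 652.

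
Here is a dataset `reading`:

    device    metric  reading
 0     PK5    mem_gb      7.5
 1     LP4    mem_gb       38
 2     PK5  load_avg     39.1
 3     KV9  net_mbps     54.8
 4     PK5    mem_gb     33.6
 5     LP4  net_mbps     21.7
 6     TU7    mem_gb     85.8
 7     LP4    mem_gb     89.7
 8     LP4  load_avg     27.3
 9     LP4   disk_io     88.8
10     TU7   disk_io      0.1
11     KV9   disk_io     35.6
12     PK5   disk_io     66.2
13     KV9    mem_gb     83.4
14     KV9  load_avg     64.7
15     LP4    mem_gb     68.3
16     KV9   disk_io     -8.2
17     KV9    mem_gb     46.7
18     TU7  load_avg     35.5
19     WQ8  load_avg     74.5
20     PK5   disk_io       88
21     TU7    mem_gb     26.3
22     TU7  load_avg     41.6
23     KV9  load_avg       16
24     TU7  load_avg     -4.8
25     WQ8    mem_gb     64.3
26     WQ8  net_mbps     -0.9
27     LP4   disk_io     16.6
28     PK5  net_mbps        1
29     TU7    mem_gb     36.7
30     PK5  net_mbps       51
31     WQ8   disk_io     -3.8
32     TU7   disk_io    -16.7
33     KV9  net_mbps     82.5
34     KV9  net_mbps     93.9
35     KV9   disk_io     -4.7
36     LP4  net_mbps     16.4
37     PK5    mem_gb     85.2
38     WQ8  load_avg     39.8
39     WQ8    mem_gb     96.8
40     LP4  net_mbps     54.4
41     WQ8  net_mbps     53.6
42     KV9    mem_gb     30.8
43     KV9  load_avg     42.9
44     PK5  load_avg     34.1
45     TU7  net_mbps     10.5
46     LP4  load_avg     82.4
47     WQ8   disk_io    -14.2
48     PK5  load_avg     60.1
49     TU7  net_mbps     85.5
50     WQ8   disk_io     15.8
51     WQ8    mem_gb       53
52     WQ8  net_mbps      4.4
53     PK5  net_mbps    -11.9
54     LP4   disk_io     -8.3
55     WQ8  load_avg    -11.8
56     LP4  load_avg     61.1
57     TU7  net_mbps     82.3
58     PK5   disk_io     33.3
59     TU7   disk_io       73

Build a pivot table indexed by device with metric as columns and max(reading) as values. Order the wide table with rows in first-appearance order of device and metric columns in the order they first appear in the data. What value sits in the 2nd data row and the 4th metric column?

88.8

With rows in first-appearance order of device, row 2 is device=LP4. metric columns in first-appearance order: mem_gb, load_avg, net_mbps, disk_io; column 4 is disk_io.
Long rows with device=LP4, metric=disk_io: max(88.8, 16.6, -8.3) = 88.8.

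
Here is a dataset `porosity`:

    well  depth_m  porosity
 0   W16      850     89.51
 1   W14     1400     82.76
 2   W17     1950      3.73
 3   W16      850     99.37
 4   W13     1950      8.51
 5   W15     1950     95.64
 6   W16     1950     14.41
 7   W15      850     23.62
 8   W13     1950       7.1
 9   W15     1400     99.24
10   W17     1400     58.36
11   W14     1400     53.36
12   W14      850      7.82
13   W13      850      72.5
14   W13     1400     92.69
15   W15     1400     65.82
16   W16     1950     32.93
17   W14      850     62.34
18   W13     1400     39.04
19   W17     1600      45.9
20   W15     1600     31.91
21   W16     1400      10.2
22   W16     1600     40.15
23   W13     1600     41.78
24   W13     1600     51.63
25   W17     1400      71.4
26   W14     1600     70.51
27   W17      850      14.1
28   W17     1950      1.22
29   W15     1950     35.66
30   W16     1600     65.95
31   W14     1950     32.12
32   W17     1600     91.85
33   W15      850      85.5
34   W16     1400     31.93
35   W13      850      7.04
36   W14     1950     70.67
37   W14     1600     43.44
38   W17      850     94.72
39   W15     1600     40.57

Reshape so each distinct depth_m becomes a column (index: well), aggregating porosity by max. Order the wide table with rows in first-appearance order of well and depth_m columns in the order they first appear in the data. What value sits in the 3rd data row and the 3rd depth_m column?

With rows in first-appearance order of well, row 3 is well=W17. depth_m columns in first-appearance order: 850, 1400, 1950, 1600; column 3 is 1950.
Long rows with well=W17, depth_m=1950: max(3.73, 1.22) = 3.73.

3.73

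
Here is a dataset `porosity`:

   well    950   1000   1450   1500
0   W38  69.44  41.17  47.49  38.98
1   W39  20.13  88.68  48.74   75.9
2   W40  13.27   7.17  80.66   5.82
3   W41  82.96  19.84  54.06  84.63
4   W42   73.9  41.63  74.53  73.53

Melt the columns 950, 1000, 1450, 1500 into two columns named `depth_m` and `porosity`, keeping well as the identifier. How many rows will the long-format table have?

5 well values × 4 melted columns = 20 rows.

20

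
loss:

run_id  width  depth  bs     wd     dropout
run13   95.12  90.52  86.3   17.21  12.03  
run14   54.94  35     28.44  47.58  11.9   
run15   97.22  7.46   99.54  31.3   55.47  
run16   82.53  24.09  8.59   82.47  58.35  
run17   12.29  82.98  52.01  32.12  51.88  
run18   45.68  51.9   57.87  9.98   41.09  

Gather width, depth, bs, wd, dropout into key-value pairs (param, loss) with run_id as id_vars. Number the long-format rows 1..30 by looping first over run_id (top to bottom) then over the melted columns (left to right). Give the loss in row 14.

31.3

30 rows total (6 × 5). Row 14: index ⌊(14-1)/5⌋ = 2 into run_id → run15; (14-1) mod 5 = 3 into the melted columns → wd.
So row 14 is (run15, wd, 31.3); loss = 31.3.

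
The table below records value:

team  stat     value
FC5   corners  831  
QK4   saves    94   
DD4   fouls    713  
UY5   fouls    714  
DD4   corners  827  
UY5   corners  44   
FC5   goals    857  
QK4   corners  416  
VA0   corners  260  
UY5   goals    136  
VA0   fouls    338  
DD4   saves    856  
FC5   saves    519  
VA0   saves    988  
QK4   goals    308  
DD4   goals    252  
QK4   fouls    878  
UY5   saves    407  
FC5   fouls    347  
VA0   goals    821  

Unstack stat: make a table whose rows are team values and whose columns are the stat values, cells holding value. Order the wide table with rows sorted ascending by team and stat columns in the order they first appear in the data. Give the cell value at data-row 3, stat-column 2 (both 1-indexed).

94

With rows sorted ascending by team, row 3 is team=QK4. stat columns in first-appearance order: corners, saves, fouls, goals; column 2 is saves.
Long rows with team=QK4, stat=saves: value = 94.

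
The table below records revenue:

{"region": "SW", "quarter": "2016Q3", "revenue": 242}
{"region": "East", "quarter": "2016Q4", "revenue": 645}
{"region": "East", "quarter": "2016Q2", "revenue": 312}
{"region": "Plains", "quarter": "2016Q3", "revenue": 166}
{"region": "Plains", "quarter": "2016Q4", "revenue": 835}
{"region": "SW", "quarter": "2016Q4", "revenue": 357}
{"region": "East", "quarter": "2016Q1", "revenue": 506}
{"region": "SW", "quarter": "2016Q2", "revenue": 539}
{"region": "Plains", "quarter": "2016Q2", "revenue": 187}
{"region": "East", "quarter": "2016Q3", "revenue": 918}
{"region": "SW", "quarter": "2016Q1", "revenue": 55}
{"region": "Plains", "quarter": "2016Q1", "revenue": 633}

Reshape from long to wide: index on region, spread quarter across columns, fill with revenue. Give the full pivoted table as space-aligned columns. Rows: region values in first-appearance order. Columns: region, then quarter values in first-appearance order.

Columns: region plus the 4 distinct quarter values (2016Q3, 2016Q4, 2016Q2, 2016Q1).
For example, row SW column 2016Q3 takes revenue=242 from the long row (SW, 2016Q3).

region  2016Q3  2016Q4  2016Q2  2016Q1
SW      242     357     539     55    
East    918     645     312     506   
Plains  166     835     187     633   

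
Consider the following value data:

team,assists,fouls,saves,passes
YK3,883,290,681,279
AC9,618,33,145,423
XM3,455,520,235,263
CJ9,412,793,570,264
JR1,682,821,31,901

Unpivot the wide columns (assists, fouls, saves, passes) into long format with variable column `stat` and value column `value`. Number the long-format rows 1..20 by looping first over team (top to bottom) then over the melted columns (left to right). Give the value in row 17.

682

20 rows total (5 × 4). Row 17: index ⌊(17-1)/4⌋ = 4 into team → JR1; (17-1) mod 4 = 0 into the melted columns → assists.
So row 17 is (JR1, assists, 682); value = 682.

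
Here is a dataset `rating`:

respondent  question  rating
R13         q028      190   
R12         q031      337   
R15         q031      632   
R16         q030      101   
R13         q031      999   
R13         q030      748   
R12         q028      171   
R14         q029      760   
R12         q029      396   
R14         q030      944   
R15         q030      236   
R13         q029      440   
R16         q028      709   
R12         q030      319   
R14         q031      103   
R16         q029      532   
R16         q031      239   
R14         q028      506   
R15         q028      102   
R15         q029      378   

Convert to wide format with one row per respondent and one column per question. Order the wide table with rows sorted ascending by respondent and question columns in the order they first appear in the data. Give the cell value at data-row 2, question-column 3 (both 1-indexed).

With rows sorted ascending by respondent, row 2 is respondent=R13. question columns in first-appearance order: q028, q031, q030, q029; column 3 is q030.
Long rows with respondent=R13, question=q030: rating = 748.

748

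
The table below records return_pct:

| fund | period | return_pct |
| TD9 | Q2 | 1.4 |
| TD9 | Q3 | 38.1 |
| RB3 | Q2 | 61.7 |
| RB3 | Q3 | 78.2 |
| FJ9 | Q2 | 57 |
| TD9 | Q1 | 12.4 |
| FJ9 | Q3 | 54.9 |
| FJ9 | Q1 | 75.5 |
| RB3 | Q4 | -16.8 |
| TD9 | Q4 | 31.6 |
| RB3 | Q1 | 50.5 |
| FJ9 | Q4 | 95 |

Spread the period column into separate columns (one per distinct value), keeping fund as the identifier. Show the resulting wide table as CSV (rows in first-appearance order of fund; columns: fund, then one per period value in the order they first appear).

fund,Q2,Q3,Q1,Q4
TD9,1.4,38.1,12.4,31.6
RB3,61.7,78.2,50.5,-16.8
FJ9,57,54.9,75.5,95

Columns: fund plus the 4 distinct period values (Q2, Q3, Q1, Q4).
For example, row TD9 column Q2 takes return_pct=1.4 from the long row (TD9, Q2).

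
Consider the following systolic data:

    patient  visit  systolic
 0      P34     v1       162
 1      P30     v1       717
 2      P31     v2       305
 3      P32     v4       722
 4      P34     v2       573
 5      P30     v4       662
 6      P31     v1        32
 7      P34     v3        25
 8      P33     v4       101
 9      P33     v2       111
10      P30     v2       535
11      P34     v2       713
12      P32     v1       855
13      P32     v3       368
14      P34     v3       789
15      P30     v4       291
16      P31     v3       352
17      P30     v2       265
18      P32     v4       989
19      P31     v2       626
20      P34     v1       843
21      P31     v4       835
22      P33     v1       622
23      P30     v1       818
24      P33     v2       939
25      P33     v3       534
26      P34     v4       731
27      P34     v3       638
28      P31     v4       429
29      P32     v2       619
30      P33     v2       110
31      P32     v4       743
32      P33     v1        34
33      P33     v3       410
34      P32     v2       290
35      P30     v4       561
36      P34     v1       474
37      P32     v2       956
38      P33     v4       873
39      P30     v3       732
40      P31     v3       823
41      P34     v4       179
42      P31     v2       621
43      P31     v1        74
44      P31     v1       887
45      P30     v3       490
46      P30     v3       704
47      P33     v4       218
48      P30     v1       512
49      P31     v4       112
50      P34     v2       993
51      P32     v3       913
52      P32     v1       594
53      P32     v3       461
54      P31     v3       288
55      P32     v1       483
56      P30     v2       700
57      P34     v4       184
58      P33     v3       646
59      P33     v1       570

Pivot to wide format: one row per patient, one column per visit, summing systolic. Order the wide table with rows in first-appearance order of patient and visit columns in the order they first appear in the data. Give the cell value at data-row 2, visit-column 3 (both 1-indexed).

With rows in first-appearance order of patient, row 2 is patient=P30. visit columns in first-appearance order: v1, v2, v4, v3; column 3 is v4.
Long rows with patient=P30, visit=v4: 662 + 291 + 561 = 1514.

1514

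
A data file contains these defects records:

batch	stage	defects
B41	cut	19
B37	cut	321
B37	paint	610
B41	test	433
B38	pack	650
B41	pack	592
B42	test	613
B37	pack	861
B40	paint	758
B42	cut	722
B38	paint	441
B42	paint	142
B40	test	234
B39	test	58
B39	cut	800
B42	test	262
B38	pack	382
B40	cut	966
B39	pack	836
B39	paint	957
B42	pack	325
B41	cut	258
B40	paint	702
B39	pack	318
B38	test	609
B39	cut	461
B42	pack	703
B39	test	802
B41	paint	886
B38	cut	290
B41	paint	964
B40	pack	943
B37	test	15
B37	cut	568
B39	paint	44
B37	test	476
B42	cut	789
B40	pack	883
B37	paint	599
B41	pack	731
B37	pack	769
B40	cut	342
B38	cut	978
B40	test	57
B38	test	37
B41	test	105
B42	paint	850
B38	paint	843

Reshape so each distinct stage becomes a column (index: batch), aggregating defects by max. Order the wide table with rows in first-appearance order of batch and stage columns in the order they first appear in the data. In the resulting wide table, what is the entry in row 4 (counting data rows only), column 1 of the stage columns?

789

With rows in first-appearance order of batch, row 4 is batch=B42. stage columns in first-appearance order: cut, paint, test, pack; column 1 is cut.
Long rows with batch=B42, stage=cut: max(722, 789) = 789.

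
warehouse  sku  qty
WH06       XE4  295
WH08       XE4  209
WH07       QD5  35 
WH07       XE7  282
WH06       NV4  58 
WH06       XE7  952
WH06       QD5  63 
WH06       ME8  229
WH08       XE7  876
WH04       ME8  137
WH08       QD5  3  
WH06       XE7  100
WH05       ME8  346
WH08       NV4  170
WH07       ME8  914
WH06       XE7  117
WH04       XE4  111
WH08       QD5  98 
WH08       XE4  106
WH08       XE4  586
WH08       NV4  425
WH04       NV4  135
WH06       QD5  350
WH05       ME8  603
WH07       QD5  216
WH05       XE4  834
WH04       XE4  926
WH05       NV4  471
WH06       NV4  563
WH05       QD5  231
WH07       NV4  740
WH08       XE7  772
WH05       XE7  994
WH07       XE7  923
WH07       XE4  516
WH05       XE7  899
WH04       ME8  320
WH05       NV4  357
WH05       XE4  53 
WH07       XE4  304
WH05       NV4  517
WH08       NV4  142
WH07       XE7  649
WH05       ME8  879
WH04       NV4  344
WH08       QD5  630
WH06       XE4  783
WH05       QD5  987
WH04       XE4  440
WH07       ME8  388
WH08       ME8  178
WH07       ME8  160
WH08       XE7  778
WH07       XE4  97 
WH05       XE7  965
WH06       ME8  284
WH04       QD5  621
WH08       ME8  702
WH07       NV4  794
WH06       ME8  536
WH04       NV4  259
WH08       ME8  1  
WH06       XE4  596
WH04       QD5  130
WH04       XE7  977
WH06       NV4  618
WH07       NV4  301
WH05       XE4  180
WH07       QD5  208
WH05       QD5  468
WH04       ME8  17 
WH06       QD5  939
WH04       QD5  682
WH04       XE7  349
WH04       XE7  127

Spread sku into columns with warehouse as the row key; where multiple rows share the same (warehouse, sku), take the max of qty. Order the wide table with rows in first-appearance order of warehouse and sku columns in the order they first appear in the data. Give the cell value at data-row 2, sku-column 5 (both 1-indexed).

702

With rows in first-appearance order of warehouse, row 2 is warehouse=WH08. sku columns in first-appearance order: XE4, QD5, XE7, NV4, ME8; column 5 is ME8.
Long rows with warehouse=WH08, sku=ME8: max(178, 702, 1) = 702.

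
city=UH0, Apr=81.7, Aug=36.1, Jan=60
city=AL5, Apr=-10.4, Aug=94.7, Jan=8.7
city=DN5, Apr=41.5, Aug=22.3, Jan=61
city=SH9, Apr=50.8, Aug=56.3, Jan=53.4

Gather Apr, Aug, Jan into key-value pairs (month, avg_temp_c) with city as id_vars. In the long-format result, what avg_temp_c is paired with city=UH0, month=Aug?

Unpivoting turns each (city, wide-column) pair into one long row.
The wide cell at row UH0, column Aug holds 36.1, so the long row (UH0, Aug) has avg_temp_c=36.1.

36.1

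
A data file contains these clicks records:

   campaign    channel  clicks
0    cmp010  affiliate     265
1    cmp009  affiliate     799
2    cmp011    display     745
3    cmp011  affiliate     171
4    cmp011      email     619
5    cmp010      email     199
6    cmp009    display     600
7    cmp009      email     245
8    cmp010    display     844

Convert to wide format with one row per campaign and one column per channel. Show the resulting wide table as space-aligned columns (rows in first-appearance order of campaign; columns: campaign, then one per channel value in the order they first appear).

campaign  affiliate  display  email
cmp010    265        844      199  
cmp009    799        600      245  
cmp011    171        745      619  

Columns: campaign plus the 3 distinct channel values (affiliate, display, email).
For example, row cmp010 column affiliate takes clicks=265 from the long row (cmp010, affiliate).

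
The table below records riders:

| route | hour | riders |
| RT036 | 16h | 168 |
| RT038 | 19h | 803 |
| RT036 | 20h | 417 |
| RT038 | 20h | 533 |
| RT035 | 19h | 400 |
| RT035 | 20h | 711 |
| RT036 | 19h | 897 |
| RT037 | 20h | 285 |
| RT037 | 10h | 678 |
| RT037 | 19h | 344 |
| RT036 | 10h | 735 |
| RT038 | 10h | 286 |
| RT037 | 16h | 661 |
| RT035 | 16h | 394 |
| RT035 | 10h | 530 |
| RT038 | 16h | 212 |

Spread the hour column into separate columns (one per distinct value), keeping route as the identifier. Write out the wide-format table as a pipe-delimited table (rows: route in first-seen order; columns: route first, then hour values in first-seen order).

| route | 16h | 19h | 20h | 10h |
| RT036 | 168 | 897 | 417 | 735 |
| RT038 | 212 | 803 | 533 | 286 |
| RT035 | 394 | 400 | 711 | 530 |
| RT037 | 661 | 344 | 285 | 678 |

Columns: route plus the 4 distinct hour values (16h, 19h, 20h, 10h).
For example, row RT036 column 16h takes riders=168 from the long row (RT036, 16h).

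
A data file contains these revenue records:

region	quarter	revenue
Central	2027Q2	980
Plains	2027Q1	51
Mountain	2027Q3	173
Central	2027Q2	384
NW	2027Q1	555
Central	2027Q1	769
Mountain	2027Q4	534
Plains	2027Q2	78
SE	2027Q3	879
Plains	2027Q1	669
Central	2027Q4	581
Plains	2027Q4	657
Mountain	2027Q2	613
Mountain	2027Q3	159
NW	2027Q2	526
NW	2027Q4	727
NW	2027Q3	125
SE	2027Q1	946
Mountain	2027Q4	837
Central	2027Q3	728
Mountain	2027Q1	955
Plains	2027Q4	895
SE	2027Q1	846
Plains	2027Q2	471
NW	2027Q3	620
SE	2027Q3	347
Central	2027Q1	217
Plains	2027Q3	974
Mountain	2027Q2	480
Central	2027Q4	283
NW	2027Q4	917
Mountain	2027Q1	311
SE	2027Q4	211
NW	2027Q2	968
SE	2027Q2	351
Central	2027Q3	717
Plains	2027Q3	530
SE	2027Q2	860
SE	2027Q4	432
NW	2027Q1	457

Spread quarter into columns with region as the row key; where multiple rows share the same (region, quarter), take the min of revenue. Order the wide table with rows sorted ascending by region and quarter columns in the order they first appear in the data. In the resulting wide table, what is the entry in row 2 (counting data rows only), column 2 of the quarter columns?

With rows sorted ascending by region, row 2 is region=Mountain. quarter columns in first-appearance order: 2027Q2, 2027Q1, 2027Q3, 2027Q4; column 2 is 2027Q1.
Long rows with region=Mountain, quarter=2027Q1: min(955, 311) = 311.

311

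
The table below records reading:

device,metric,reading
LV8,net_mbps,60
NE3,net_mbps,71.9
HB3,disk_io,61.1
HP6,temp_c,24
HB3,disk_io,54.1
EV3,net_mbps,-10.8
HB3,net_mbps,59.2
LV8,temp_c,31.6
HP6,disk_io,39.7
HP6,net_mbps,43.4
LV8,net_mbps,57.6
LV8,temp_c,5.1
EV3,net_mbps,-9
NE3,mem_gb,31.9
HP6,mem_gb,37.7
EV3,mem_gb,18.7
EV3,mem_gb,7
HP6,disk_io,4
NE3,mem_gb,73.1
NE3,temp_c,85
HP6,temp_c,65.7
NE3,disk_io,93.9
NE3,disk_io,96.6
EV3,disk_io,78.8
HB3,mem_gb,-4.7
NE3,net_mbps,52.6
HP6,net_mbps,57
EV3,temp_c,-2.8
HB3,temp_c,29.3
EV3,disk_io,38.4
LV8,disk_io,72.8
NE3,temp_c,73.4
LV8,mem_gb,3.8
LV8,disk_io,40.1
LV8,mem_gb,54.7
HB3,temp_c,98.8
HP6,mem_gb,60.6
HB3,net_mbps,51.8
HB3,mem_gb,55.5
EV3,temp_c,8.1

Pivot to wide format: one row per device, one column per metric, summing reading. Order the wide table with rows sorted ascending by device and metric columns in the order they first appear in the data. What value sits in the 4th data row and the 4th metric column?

58.5

With rows sorted ascending by device, row 4 is device=LV8. metric columns in first-appearance order: net_mbps, disk_io, temp_c, mem_gb; column 4 is mem_gb.
Long rows with device=LV8, metric=mem_gb: 3.8 + 54.7 = 58.5.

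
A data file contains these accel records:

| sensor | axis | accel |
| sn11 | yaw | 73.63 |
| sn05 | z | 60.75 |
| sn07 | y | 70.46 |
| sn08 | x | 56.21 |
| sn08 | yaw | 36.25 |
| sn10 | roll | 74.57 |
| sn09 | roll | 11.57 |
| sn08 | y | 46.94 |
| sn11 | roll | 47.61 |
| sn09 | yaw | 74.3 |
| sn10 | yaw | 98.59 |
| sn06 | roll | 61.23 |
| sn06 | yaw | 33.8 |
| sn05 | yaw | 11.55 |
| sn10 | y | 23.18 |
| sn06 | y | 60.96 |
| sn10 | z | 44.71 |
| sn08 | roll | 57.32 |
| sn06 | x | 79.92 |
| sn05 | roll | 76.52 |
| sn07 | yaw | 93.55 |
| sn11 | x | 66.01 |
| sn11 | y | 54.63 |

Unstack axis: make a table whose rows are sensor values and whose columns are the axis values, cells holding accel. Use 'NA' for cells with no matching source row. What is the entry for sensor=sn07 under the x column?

No long-format row has sensor=sn07 and axis=x, so the cell is NA.

NA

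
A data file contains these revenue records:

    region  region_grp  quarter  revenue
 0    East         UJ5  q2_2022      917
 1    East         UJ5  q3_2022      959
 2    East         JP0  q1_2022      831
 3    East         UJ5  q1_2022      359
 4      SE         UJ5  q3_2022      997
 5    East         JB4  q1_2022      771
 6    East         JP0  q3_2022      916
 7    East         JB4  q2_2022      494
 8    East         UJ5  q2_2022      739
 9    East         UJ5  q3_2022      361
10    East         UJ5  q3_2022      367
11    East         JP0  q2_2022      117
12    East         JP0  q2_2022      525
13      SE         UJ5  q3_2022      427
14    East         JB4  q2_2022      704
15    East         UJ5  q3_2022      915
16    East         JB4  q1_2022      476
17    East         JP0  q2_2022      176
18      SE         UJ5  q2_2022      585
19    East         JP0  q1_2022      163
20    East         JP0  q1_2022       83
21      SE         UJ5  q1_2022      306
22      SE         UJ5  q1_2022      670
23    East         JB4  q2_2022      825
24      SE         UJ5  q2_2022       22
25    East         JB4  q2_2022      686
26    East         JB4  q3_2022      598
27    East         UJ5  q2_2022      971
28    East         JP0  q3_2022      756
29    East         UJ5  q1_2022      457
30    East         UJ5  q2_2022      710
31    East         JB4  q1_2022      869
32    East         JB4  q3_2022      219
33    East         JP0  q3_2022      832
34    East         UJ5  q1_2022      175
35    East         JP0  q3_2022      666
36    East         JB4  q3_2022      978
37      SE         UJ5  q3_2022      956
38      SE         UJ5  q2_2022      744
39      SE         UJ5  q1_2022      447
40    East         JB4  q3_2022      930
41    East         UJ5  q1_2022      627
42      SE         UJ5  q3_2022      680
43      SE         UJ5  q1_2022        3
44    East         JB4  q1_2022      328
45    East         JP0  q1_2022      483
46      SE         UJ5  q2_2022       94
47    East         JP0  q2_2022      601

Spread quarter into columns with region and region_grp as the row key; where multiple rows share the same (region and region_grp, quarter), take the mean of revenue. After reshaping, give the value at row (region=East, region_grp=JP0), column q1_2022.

390

Rows with region=East, region_grp=JP0 and quarter=q1_2022: revenue values are 831, 163, 83, 483.
(831 + 163 + 83 + 483) / 4 = 390.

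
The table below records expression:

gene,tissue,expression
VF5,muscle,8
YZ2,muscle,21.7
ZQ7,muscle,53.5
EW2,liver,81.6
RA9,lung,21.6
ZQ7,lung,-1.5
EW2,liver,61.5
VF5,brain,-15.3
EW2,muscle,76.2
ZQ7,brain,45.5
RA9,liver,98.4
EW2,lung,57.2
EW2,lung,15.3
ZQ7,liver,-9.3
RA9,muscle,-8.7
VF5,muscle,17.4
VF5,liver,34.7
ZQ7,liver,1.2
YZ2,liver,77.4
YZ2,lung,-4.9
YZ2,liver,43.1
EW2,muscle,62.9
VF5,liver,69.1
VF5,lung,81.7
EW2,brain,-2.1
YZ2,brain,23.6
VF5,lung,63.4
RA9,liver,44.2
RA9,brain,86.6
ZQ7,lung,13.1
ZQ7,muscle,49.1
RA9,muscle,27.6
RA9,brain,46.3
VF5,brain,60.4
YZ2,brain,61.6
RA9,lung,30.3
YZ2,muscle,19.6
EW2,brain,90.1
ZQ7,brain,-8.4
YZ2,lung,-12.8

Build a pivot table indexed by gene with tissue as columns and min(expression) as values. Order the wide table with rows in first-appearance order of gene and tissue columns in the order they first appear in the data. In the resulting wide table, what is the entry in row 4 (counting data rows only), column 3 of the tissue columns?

With rows in first-appearance order of gene, row 4 is gene=EW2. tissue columns in first-appearance order: muscle, liver, lung, brain; column 3 is lung.
Long rows with gene=EW2, tissue=lung: min(57.2, 15.3) = 15.3.

15.3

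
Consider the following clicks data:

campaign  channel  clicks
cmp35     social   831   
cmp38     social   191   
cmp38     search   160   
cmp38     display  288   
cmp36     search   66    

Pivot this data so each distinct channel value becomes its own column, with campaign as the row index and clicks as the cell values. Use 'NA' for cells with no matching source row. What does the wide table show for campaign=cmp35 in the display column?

NA

No long-format row has campaign=cmp35 and channel=display, so the cell is NA.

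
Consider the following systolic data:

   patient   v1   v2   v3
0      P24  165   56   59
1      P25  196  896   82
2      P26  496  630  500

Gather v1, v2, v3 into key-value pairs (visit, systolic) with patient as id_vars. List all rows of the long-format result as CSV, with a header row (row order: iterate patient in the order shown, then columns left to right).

Each (patient, column) pair becomes one row: 3 × 3 = 9 rows.
For example, (P24, v1) → systolic=165.

patient,visit,systolic
P24,v1,165
P24,v2,56
P24,v3,59
P25,v1,196
P25,v2,896
P25,v3,82
P26,v1,496
P26,v2,630
P26,v3,500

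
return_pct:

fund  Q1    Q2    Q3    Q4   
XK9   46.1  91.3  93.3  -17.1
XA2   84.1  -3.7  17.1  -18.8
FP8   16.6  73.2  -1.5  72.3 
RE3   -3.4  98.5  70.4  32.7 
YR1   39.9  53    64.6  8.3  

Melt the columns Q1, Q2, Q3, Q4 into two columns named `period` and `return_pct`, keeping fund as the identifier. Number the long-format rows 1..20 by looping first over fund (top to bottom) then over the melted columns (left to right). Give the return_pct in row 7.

20 rows total (5 × 4). Row 7: index ⌊(7-1)/4⌋ = 1 into fund → XA2; (7-1) mod 4 = 2 into the melted columns → Q3.
So row 7 is (XA2, Q3, 17.1); return_pct = 17.1.

17.1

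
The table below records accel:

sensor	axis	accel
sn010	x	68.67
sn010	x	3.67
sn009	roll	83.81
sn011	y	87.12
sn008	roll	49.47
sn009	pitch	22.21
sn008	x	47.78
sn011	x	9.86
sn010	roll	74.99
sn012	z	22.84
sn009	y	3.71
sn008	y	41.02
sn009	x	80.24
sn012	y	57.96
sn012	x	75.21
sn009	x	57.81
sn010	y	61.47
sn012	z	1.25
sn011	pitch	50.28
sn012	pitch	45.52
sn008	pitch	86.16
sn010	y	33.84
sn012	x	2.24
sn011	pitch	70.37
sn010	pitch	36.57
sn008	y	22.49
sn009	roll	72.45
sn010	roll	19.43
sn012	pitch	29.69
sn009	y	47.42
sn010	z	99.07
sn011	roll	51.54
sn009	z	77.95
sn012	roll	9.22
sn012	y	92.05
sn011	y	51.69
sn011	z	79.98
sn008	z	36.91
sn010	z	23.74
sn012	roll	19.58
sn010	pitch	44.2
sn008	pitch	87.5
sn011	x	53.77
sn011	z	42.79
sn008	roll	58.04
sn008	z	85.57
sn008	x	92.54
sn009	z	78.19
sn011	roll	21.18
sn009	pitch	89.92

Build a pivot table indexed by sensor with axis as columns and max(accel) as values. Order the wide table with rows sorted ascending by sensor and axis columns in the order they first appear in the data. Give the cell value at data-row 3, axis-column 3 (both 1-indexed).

61.47

With rows sorted ascending by sensor, row 3 is sensor=sn010. axis columns in first-appearance order: x, roll, y, pitch, z; column 3 is y.
Long rows with sensor=sn010, axis=y: max(61.47, 33.84) = 61.47.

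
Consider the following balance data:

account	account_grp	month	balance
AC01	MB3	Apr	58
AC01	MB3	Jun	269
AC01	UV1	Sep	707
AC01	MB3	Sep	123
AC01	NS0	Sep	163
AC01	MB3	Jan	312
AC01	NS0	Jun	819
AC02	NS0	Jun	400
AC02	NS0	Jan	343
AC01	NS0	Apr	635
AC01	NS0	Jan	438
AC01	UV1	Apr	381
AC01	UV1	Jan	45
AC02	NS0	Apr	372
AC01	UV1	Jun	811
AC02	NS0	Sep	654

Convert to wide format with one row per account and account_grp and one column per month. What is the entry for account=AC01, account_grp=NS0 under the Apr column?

635

Wide layout: rows indexed by account and account_grp, columns are the 4 distinct month values (Apr, Jun, Sep, Jan).
Cell (account=AC01, account_grp=NS0, month=Apr) draws from the long row where account=AC01, account_grp=NS0 and month=Apr, which has balance=635.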